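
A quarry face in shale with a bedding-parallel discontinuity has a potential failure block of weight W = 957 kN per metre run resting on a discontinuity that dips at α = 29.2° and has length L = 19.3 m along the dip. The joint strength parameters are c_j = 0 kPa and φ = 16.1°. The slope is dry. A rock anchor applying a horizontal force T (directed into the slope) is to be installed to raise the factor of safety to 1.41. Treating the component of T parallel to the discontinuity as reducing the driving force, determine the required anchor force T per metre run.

Resolving forces along and normal to the sliding plane, with the horizontal anchor force T adding T·sinα to the effective normal force and T·cosα acting up the plane against the driving force:
FS = [c_jL + (W cosα + T sinα) tanφ] / [W sinα − T cosα]
Without the anchor: N' = 835.4 kN/m, driving T_d = 466.9 kN/m, resisting R = 0·19.3 + 835.4·tan16.1° = 241.1 kN/m, FS = 0.52.
Setting FS = 1.41 and solving for T:
1.41·(466.9 − T cos29.2°) = 241.1 + T sin29.2°·tan16.1°
T·(sin29.2°·tan16.1° + 1.41·cos29.2°) = 1.41·466.9 − 241.1
T·(0.4879·0.2886 + 1.41·0.8729) = 658.3 − 241.1 = 417.2
T·1.3716 = 417.2
T = 304.1 kN/m

T = 304 kN/m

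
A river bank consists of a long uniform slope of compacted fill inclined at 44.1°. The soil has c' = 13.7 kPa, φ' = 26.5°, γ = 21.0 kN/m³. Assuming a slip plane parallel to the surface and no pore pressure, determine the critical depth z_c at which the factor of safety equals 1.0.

z_c = 2.69 m

Setting FS = 1.00 in FS = [c' + γz cos²β tanφ'] / [γz sinβ cosβ] and solving for z:
z = c' / [γ cosβ (FS·sinβ − cosβ·tanφ')]
  = 13.7 / [21.0·cos44.1°·(1.00·sin44.1° − cos44.1°·tan26.5°)]
  = 13.7 / [21.0·0.7181·(1.00·0.6959 − 0.7181·0.4986)]
  = 13.7 / 5.0953 = 2.689 m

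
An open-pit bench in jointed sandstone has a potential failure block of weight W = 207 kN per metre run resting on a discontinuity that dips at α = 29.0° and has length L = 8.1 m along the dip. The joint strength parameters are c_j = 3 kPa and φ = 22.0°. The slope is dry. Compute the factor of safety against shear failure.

Resolving the block weight along and normal to the plane and applying the Mohr–Coulomb strength on the joint:
N' = W cosα = 207·cos29.0° = 181.0 kN/m
Driving force T = W sinα = 207·sin29.0° = 100.4 kN/m
Resisting force R = c_j·L + N'·tanφ = 3·8.1 + 181.0·tan22.0° = 24.3 + 73.1 = 97.4 kN/m
FS = R / T = 97.4 / 100.4 = 0.971

FS = 0.97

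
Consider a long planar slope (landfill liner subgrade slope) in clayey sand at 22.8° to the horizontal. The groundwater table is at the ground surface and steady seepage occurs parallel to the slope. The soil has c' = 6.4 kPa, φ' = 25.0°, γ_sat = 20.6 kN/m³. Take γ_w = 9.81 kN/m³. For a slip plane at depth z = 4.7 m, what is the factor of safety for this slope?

FS = 0.77

With seepage parallel to the slope and the water table at the surface, the effective normal stress on the slip plane uses the buoyant unit weight γ' = γ_sat − γ_w while the driving shear stress uses γ_sat:
FS = [c' + γ' z cos²β tanφ'] / [γ_sat z sinβ cosβ]
γ' = 20.6 − 9.81 = 10.79 kN/m³
Numerator = 6.4 + 10.79·4.7·cos²22.8°·tan25.0° = 6.4 + 10.79·4.7·0.8498·0.4663 = 26.497 kPa
Denominator = 20.6·4.7·sin22.8°·cos22.8° = 20.6·4.7·0.3875·0.9219 = 34.588 kPa
FS = 26.497 / 34.588 = 0.766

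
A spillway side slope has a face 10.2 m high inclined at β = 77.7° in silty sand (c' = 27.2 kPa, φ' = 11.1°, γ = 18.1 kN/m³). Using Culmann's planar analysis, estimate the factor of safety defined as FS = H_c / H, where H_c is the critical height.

H_c = (4c'/γ) · sinβ cosφ' / [1 − cos(β − φ')]
    = (4·27.2/18.1) · sin77.7°·cos11.1° / [1 − cos66.6°]
    = 6.011 · 0.9588 / 0.6029 = 9.56 m
FS = H_c / H = 9.56 / 10.2 = 0.937

FS = 0.94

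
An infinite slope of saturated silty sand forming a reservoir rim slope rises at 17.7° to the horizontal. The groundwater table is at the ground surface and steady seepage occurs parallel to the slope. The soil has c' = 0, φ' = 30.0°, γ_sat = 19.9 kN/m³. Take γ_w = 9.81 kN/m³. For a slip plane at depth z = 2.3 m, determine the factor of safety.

With seepage parallel to the slope and the water table at the surface, the effective normal stress on the slip plane uses the buoyant unit weight γ' = γ_sat − γ_w while the driving shear stress uses γ_sat:
FS = [c' + γ' z cos²β tanφ'] / [γ_sat z sinβ cosβ]
(For c' = 0 this reduces to FS = (γ'/γ_sat)·tanφ'/tanβ.)
γ' = 19.9 − 9.81 = 10.09 kN/m³
Numerator = 0.0 + 10.09·2.3·cos²17.7°·tan30.0° = 0.0 + 10.09·2.3·0.9076·0.5774 = 12.160 kPa
Denominator = 19.9·2.3·sin17.7°·cos17.7° = 19.9·2.3·0.3040·0.9527 = 13.257 kPa
FS = 12.160 / 13.257 = 0.917

FS = 0.92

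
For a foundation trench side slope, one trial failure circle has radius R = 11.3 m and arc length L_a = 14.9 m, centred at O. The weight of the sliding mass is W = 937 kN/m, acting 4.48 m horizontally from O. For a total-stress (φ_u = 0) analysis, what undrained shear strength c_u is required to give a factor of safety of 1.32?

FS = c_u·L_a·R / (W·d), so c_u = FS·W·d / (L_a·R).
c_u = 1.32·937·4.48 / (14.90·11.3) = 5541.0 / 168.37 = 32.91 kPa

c_u = 32.9 kPa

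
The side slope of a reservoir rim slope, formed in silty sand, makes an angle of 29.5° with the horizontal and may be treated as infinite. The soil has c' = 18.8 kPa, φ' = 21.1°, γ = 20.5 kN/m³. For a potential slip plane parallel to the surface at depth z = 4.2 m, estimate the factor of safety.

For an infinite slope with a slip plane parallel to the surface (no pore pressure): FS = [c' + γz cos²β tanφ'] / [γz sinβ cosβ].
γz = 20.5·4.2 = 86.10 kN/m²
Numerator = 18.8 + 86.10·cos²29.5°·tan21.1° = 18.8 + 86.10·0.7575·0.3859 = 43.967 kPa
Denominator = 86.10·sin29.5°·cos29.5° = 86.10·0.4924·0.8704 = 36.901 kPa
FS = 43.967 / 36.901 = 1.191

FS = 1.19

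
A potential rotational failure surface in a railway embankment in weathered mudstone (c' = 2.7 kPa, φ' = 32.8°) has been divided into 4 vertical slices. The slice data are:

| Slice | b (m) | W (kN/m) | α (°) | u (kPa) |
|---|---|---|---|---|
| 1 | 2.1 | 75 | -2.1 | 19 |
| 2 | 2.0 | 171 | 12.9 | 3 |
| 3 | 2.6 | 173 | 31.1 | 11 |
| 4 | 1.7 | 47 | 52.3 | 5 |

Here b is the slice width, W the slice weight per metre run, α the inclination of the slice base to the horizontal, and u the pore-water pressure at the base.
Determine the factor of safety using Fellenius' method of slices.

Ordinary method of slices: FS = Σ[c'·Δl_i + (W_i cosα_i − u_i·Δl_i)·tanφ'] / Σ W_i sinα_i, with Δl_i = b_i / cosα_i.
Slice 1: Δl = 2.1/cos(-2.1°) = 2.101 m; N'_1 = 75·cos(-2.1°) − 19·2.101 = 35.0; c'Δl = 5.67; W sinα = -2.7
Slice 2: Δl = 2.0/cos12.9° = 2.052 m; N'_2 = 171·cos12.9° − 3·2.052 = 160.5; c'Δl = 5.54; W sinα = 38.2
Slice 3: Δl = 2.6/cos31.1° = 3.036 m; N'_3 = 173·cos31.1° − 11·3.036 = 114.7; c'Δl = 8.20; W sinα = 89.4
Slice 4: Δl = 1.7/cos52.3° = 2.780 m; N'_4 = 47·cos52.3° − 5·2.780 = 14.8; c'Δl = 7.51; W sinα = 37.2
Σc'Δl = 26.9 kN/m; ΣN' = 325.1 kN/m; ΣW sinα = 162.0 kN/m
Resisting = 26.9 + 325.1·tan32.8° = 26.9 + 209.5 = 236.4 kN/m
FS = 236.4 / 162.0 = 1.460

FS = 1.46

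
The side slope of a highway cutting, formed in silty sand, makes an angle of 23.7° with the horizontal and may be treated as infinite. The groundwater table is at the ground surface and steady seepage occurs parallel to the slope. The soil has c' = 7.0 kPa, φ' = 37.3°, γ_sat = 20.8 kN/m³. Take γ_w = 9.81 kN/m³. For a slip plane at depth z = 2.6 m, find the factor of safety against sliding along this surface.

With seepage parallel to the slope and the water table at the surface, the effective normal stress on the slip plane uses the buoyant unit weight γ' = γ_sat − γ_w while the driving shear stress uses γ_sat:
FS = [c' + γ' z cos²β tanφ'] / [γ_sat z sinβ cosβ]
γ' = 20.8 − 9.81 = 10.99 kN/m³
Numerator = 7.0 + 10.99·2.6·cos²23.7°·tan37.3° = 7.0 + 10.99·2.6·0.8384·0.7618 = 25.251 kPa
Denominator = 20.8·2.6·sin23.7°·cos23.7° = 20.8·2.6·0.4019·0.9157 = 19.904 kPa
FS = 25.251 / 19.904 = 1.269

FS = 1.27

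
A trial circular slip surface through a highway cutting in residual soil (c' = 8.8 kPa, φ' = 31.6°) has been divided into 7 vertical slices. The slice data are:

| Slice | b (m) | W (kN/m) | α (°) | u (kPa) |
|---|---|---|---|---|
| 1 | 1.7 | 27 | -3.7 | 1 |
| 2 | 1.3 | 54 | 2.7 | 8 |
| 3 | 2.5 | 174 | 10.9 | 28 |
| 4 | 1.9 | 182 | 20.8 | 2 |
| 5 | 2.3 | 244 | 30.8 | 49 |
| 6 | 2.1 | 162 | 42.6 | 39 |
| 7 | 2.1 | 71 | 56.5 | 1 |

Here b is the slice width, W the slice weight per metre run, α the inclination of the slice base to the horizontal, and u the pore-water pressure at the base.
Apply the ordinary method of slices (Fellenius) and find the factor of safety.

FS = 1.10

Ordinary method of slices: FS = Σ[c'·Δl_i + (W_i cosα_i − u_i·Δl_i)·tanφ'] / Σ W_i sinα_i, with Δl_i = b_i / cosα_i.
Slice 1: Δl = 1.7/cos(-3.7°) = 1.704 m; N'_1 = 27·cos(-3.7°) − 1·1.704 = 25.2; c'Δl = 14.99; W sinα = -1.7
Slice 2: Δl = 1.3/cos2.7° = 1.301 m; N'_2 = 54·cos2.7° − 8·1.301 = 43.5; c'Δl = 11.45; W sinα = 2.5
Slice 3: Δl = 2.5/cos10.9° = 2.546 m; N'_3 = 174·cos10.9° − 28·2.546 = 99.6; c'Δl = 22.40; W sinα = 32.9
Slice 4: Δl = 1.9/cos20.8° = 2.032 m; N'_4 = 182·cos20.8° − 2·2.032 = 166.1; c'Δl = 17.89; W sinα = 64.6
Slice 5: Δl = 2.3/cos30.8° = 2.678 m; N'_5 = 244·cos30.8° − 49·2.678 = 78.4; c'Δl = 23.56; W sinα = 124.9
Slice 6: Δl = 2.1/cos42.6° = 2.853 m; N'_6 = 162·cos42.6° − 39·2.853 = 8.0; c'Δl = 25.11; W sinα = 109.7
Slice 7: Δl = 2.1/cos56.5° = 3.805 m; N'_7 = 71·cos56.5° − 1·3.805 = 35.4; c'Δl = 33.48; W sinα = 59.2
Σc'Δl = 148.9 kN/m; ΣN' = 456.2 kN/m; ΣW sinα = 392.1 kN/m
Resisting = 148.9 + 456.2·tan31.6° = 148.9 + 280.6 = 429.5 kN/m
FS = 429.5 / 392.1 = 1.095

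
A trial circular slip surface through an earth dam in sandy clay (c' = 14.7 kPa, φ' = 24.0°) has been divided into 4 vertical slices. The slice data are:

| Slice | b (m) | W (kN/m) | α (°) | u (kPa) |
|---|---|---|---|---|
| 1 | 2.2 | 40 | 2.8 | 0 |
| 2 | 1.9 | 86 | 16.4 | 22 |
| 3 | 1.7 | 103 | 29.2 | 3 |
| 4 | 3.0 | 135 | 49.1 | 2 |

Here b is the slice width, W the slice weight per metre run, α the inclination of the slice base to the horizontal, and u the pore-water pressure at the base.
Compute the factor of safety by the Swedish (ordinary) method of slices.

Ordinary method of slices: FS = Σ[c'·Δl_i + (W_i cosα_i − u_i·Δl_i)·tanφ'] / Σ W_i sinα_i, with Δl_i = b_i / cosα_i.
Slice 1: Δl = 2.2/cos2.8° = 2.203 m; N'_1 = 40·cos2.8° − 0·2.203 = 40.0; c'Δl = 32.38; W sinα = 2.0
Slice 2: Δl = 1.9/cos16.4° = 1.981 m; N'_2 = 86·cos16.4° − 22·1.981 = 38.9; c'Δl = 29.11; W sinα = 24.3
Slice 3: Δl = 1.7/cos29.2° = 1.947 m; N'_3 = 103·cos29.2° − 3·1.947 = 84.1; c'Δl = 28.63; W sinα = 50.2
Slice 4: Δl = 3.0/cos49.1° = 4.582 m; N'_4 = 135·cos49.1° − 2·4.582 = 79.2; c'Δl = 67.35; W sinα = 102.0
Σc'Δl = 157.5 kN/m; ΣN' = 242.2 kN/m; ΣW sinα = 178.5 kN/m
Resisting = 157.5 + 242.2·tan24.0° = 157.5 + 107.8 = 265.3 kN/m
FS = 265.3 / 178.5 = 1.486

FS = 1.49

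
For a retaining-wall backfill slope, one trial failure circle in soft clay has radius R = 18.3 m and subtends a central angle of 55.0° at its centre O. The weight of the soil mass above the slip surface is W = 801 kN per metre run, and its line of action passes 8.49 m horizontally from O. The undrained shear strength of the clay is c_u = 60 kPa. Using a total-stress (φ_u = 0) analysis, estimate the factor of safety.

FS = 2.84

Taking moments about the centre O, the resisting moment is provided by the undrained shear strength acting along the arc:
Arc length L_a = R·θ = 18.3·(55.0°·π/180) = 18.3·0.9599 = 17.57 m
M_R = c_u·L_a·R = 60·17.57·18.3 = 19288.3 kN·m/m
M_D = W·d = 801·8.49 = 6800.5 kN·m/m
FS = M_R / M_D = 19288.3 / 6800.5 = 2.836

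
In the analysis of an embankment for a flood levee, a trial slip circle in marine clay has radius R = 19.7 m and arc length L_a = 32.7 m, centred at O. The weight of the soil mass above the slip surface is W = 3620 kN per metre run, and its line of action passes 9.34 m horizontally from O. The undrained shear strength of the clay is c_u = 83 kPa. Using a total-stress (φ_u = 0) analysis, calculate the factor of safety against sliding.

FS = 1.58

Taking moments about the centre O, the resisting moment is provided by the undrained shear strength acting along the arc:
M_R = c_u·L_a·R = 83·32.70·19.7 = 53467.8 kN·m/m
M_D = W·d = 3620·9.34 = 33810.8 kN·m/m
FS = M_R / M_D = 53467.8 / 33810.8 = 1.581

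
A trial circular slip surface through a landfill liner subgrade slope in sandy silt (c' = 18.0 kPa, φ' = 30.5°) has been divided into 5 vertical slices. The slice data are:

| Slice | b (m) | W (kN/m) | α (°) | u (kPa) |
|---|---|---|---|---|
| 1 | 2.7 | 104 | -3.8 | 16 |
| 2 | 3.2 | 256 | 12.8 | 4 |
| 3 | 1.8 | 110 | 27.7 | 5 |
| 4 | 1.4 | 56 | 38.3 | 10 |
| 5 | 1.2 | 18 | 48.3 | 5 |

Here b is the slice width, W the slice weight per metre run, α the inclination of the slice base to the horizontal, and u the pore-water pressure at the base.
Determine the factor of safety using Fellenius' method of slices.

FS = 3.03

Ordinary method of slices: FS = Σ[c'·Δl_i + (W_i cosα_i − u_i·Δl_i)·tanφ'] / Σ W_i sinα_i, with Δl_i = b_i / cosα_i.
Slice 1: Δl = 2.7/cos(-3.8°) = 2.706 m; N'_1 = 104·cos(-3.8°) − 16·2.706 = 60.5; c'Δl = 48.71; W sinα = -6.9
Slice 2: Δl = 3.2/cos12.8° = 3.282 m; N'_2 = 256·cos12.8° − 4·3.282 = 236.5; c'Δl = 59.07; W sinα = 56.7
Slice 3: Δl = 1.8/cos27.7° = 2.033 m; N'_3 = 110·cos27.7° − 5·2.033 = 87.2; c'Δl = 36.59; W sinα = 51.1
Slice 4: Δl = 1.4/cos38.3° = 1.784 m; N'_4 = 56·cos38.3° − 10·1.784 = 26.1; c'Δl = 32.11; W sinα = 34.7
Slice 5: Δl = 1.2/cos48.3° = 1.804 m; N'_5 = 18·cos48.3° − 5·1.804 = 3.0; c'Δl = 32.47; W sinα = 13.4
Σc'Δl = 208.9 kN/m; ΣN' = 413.3 kN/m; ΣW sinα = 149.1 kN/m
Resisting = 208.9 + 413.3·tan30.5° = 208.9 + 243.4 = 452.4 kN/m
FS = 452.4 / 149.1 = 3.034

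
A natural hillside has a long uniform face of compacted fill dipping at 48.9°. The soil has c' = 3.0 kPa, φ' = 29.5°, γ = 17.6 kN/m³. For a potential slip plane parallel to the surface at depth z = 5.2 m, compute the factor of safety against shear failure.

FS = 0.56

For an infinite slope with a slip plane parallel to the surface (no pore pressure): FS = [c' + γz cos²β tanφ'] / [γz sinβ cosβ].
γz = 17.6·5.2 = 91.52 kN/m²
Numerator = 3.0 + 91.52·cos²48.9°·tan29.5° = 3.0 + 91.52·0.4321·0.5658 = 25.376 kPa
Denominator = 91.52·sin48.9°·cos48.9° = 91.52·0.7536·0.6574 = 45.337 kPa
FS = 25.376 / 45.337 = 0.560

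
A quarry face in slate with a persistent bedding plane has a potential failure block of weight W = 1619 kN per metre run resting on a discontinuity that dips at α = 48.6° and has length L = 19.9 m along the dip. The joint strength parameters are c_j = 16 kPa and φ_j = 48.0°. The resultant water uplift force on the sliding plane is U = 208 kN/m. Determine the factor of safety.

FS = 1.05

Resolving the block weight along and normal to the plane and applying the Mohr–Coulomb strength on the joint:
N' = W cosα − U = 1619·cos48.6° − 208 = 862.7 kN/m
Driving force T = W sinα = 1619·sin48.6° = 1214.4 kN/m
Resisting force R = c_j·L + N'·tanφ_j = 16·19.9 + 862.7·tan48.0° = 318.4 + 958.1 = 1276.5 kN/m
FS = R / T = 1276.5 / 1214.4 = 1.051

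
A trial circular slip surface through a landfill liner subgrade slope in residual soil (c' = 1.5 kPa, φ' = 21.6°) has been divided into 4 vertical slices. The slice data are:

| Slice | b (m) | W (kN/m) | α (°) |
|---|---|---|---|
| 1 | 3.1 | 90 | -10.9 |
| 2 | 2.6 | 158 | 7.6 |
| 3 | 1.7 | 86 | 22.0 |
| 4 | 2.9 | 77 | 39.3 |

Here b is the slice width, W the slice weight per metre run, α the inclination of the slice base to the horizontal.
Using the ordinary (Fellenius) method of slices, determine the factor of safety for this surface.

FS = 1.99

Ordinary method of slices: FS = Σ[c'·Δl_i + (W_i cosα_i)·tanφ'] / Σ W_i sinα_i, with Δl_i = b_i / cosα_i.
Slice 1: Δl = 3.1/cos(-10.9°) = 3.157 m; N'_1 = 90·cos(-10.9°) = 88.4; c'Δl = 4.74; W sinα = -17.0
Slice 2: Δl = 2.6/cos7.6° = 2.623 m; N'_2 = 158·cos7.6° = 156.6; c'Δl = 3.93; W sinα = 20.9
Slice 3: Δl = 1.7/cos22.0° = 1.834 m; N'_3 = 86·cos22.0° = 79.7; c'Δl = 2.75; W sinα = 32.2
Slice 4: Δl = 2.9/cos39.3° = 3.748 m; N'_4 = 77·cos39.3° = 59.6; c'Δl = 5.62; W sinα = 48.8
Σc'Δl = 17.0 kN/m; ΣN' = 384.3 kN/m; ΣW sinα = 84.9 kN/m
Resisting = 17.0 + 384.3·tan21.6° = 17.0 + 152.2 = 169.2 kN/m
FS = 169.2 / 84.9 = 1.994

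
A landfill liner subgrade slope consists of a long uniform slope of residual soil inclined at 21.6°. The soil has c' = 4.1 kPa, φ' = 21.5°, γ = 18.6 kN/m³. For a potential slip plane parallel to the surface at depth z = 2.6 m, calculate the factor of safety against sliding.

For an infinite slope with a slip plane parallel to the surface (no pore pressure): FS = [c' + γz cos²β tanφ'] / [γz sinβ cosβ].
γz = 18.6·2.6 = 48.36 kN/m²
Numerator = 4.1 + 48.36·cos²21.6°·tan21.5° = 4.1 + 48.36·0.8645·0.3939 = 20.568 kPa
Denominator = 48.36·sin21.6°·cos21.6° = 48.36·0.3681·0.9298 = 16.552 kPa
FS = 20.568 / 16.552 = 1.243

FS = 1.24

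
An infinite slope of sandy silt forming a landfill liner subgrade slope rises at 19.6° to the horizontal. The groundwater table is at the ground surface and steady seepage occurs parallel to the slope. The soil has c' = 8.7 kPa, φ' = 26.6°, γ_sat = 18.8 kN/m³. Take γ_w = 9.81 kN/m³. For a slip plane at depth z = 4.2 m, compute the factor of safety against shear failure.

FS = 1.02

With seepage parallel to the slope and the water table at the surface, the effective normal stress on the slip plane uses the buoyant unit weight γ' = γ_sat − γ_w while the driving shear stress uses γ_sat:
FS = [c' + γ' z cos²β tanφ'] / [γ_sat z sinβ cosβ]
γ' = 18.8 − 9.81 = 8.99 kN/m³
Numerator = 8.7 + 8.99·4.2·cos²19.6°·tan26.6° = 8.7 + 8.99·4.2·0.8875·0.5008 = 25.480 kPa
Denominator = 18.8·4.2·sin19.6°·cos19.6° = 18.8·4.2·0.3355·0.9421 = 24.953 kPa
FS = 25.480 / 24.953 = 1.021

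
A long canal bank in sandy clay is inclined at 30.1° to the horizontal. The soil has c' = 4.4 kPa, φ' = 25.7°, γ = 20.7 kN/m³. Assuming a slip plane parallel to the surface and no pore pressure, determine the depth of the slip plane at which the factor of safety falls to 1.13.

z = 1.63 m

Setting FS = 1.13 in FS = [c' + γz cos²β tanφ'] / [γz sinβ cosβ] and solving for z:
z = c' / [γ cosβ (FS·sinβ − cosβ·tanφ')]
  = 4.4 / [20.7·cos30.1°·(1.13·sin30.1° − cos30.1°·tan25.7°)]
  = 4.4 / [20.7·0.8652·(1.13·0.5015 − 0.8652·0.4813)]
  = 4.4 / 2.6923 = 1.634 m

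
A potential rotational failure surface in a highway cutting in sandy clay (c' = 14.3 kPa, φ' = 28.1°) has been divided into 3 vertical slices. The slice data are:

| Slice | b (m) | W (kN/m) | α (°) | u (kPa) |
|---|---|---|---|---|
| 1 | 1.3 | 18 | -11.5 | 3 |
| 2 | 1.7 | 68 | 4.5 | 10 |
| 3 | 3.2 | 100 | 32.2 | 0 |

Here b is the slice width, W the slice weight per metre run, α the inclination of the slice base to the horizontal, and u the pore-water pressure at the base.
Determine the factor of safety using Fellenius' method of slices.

Ordinary method of slices: FS = Σ[c'·Δl_i + (W_i cosα_i − u_i·Δl_i)·tanφ'] / Σ W_i sinα_i, with Δl_i = b_i / cosα_i.
Slice 1: Δl = 1.3/cos(-11.5°) = 1.327 m; N'_1 = 18·cos(-11.5°) − 3·1.327 = 13.7; c'Δl = 18.97; W sinα = -3.6
Slice 2: Δl = 1.7/cos4.5° = 1.705 m; N'_2 = 68·cos4.5° − 10·1.705 = 50.7; c'Δl = 24.39; W sinα = 5.3
Slice 3: Δl = 3.2/cos32.2° = 3.782 m; N'_3 = 100·cos32.2° − 0·3.782 = 84.6; c'Δl = 54.08; W sinα = 53.3
Σc'Δl = 97.4 kN/m; ΣN' = 149.0 kN/m; ΣW sinα = 55.0 kN/m
Resisting = 97.4 + 149.0·tan28.1° = 97.4 + 79.6 = 177.0 kN/m
FS = 177.0 / 55.0 = 3.216

FS = 3.22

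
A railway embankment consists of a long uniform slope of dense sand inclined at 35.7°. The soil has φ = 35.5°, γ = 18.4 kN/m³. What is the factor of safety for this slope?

FS = 0.99

For a dry cohesionless infinite slope the factor of safety is FS = tanφ / tanβ.
FS = tan35.5° / tan35.7° = 0.7133 / 0.7186 = 0.993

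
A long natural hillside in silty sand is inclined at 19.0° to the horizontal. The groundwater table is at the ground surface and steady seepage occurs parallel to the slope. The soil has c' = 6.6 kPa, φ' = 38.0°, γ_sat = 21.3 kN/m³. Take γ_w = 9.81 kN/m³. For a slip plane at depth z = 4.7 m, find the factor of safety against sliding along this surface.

FS = 1.44

With seepage parallel to the slope and the water table at the surface, the effective normal stress on the slip plane uses the buoyant unit weight γ' = γ_sat − γ_w while the driving shear stress uses γ_sat:
FS = [c' + γ' z cos²β tanφ'] / [γ_sat z sinβ cosβ]
γ' = 21.3 − 9.81 = 11.49 kN/m³
Numerator = 6.6 + 11.49·4.7·cos²19.0°·tan38.0° = 6.6 + 11.49·4.7·0.8940·0.7813 = 44.320 kPa
Denominator = 21.3·4.7·sin19.0°·cos19.0° = 21.3·4.7·0.3256·0.9455 = 30.817 kPa
FS = 44.320 / 30.817 = 1.438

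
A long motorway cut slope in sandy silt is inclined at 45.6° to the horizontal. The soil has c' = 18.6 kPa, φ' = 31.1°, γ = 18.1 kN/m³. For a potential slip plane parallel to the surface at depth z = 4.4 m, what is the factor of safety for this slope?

For an infinite slope with a slip plane parallel to the surface (no pore pressure): FS = [c' + γz cos²β tanφ'] / [γz sinβ cosβ].
γz = 18.1·4.4 = 79.64 kN/m²
Numerator = 18.6 + 79.64·cos²45.6°·tan31.1° = 18.6 + 79.64·0.4895·0.6032 = 42.118 kPa
Denominator = 79.64·sin45.6°·cos45.6° = 79.64·0.7145·0.6997 = 39.811 kPa
FS = 42.118 / 39.811 = 1.058

FS = 1.06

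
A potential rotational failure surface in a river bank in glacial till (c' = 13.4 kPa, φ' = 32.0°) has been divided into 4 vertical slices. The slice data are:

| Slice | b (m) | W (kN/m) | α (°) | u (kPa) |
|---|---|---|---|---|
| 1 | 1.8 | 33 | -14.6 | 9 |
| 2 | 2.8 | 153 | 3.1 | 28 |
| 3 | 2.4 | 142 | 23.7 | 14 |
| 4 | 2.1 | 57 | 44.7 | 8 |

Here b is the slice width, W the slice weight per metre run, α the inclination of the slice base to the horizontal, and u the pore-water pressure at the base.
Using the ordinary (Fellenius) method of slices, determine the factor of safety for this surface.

Ordinary method of slices: FS = Σ[c'·Δl_i + (W_i cosα_i − u_i·Δl_i)·tanφ'] / Σ W_i sinα_i, with Δl_i = b_i / cosα_i.
Slice 1: Δl = 1.8/cos(-14.6°) = 1.860 m; N'_1 = 33·cos(-14.6°) − 9·1.860 = 15.2; c'Δl = 24.92; W sinα = -8.3
Slice 2: Δl = 2.8/cos3.1° = 2.804 m; N'_2 = 153·cos3.1° − 28·2.804 = 74.3; c'Δl = 37.57; W sinα = 8.3
Slice 3: Δl = 2.4/cos23.7° = 2.621 m; N'_3 = 142·cos23.7° − 14·2.621 = 93.3; c'Δl = 35.12; W sinα = 57.1
Slice 4: Δl = 2.1/cos44.7° = 2.954 m; N'_4 = 57·cos44.7° − 8·2.954 = 16.9; c'Δl = 39.59; W sinα = 40.1
Σc'Δl = 137.2 kN/m; ΣN' = 199.7 kN/m; ΣW sinα = 97.1 kN/m
Resisting = 137.2 + 199.7·tan32.0° = 137.2 + 124.8 = 262.0 kN/m
FS = 262.0 / 97.1 = 2.697

FS = 2.70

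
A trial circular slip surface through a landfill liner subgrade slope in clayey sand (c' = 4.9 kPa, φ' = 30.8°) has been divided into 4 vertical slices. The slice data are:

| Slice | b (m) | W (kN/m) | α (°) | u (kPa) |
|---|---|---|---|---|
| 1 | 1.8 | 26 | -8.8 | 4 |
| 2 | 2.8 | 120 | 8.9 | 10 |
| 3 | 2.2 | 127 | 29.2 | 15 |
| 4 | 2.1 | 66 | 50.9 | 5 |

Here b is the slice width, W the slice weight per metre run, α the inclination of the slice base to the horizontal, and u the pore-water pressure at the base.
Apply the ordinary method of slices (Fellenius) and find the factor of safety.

FS = 1.37

Ordinary method of slices: FS = Σ[c'·Δl_i + (W_i cosα_i − u_i·Δl_i)·tanφ'] / Σ W_i sinα_i, with Δl_i = b_i / cosα_i.
Slice 1: Δl = 1.8/cos(-8.8°) = 1.821 m; N'_1 = 26·cos(-8.8°) − 4·1.821 = 18.4; c'Δl = 8.93; W sinα = -4.0
Slice 2: Δl = 2.8/cos8.9° = 2.834 m; N'_2 = 120·cos8.9° − 10·2.834 = 90.2; c'Δl = 13.89; W sinα = 18.6
Slice 3: Δl = 2.2/cos29.2° = 2.520 m; N'_3 = 127·cos29.2° − 15·2.520 = 73.1; c'Δl = 12.35; W sinα = 62.0
Slice 4: Δl = 2.1/cos50.9° = 3.330 m; N'_4 = 66·cos50.9° − 5·3.330 = 25.0; c'Δl = 16.32; W sinα = 51.2
Σc'Δl = 51.5 kN/m; ΣN' = 206.7 kN/m; ΣW sinα = 127.8 kN/m
Resisting = 51.5 + 206.7·tan30.8° = 51.5 + 123.2 = 174.7 kN/m
FS = 174.7 / 127.8 = 1.367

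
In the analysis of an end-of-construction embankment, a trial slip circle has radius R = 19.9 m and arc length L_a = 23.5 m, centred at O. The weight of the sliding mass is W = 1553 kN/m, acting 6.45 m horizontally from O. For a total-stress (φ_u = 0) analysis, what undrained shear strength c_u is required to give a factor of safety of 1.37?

c_u = 29.3 kPa

FS = c_u·L_a·R / (W·d), so c_u = FS·W·d / (L_a·R).
c_u = 1.37·1553·6.45 / (23.50·19.9) = 13723.1 / 467.65 = 29.34 kPa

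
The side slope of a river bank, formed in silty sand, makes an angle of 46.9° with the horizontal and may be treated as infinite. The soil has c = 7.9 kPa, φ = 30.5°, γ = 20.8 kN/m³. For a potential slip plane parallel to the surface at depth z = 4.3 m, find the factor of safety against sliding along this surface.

For an infinite slope with a slip plane parallel to the surface (no pore pressure): FS = [c + γz cos²β tanφ] / [γz sinβ cosβ].
γz = 20.8·4.3 = 89.44 kN/m²
Numerator = 7.9 + 89.44·cos²46.9°·tan30.5° = 7.9 + 89.44·0.4669·0.5890 = 32.496 kPa
Denominator = 89.44·sin46.9°·cos46.9° = 89.44·0.7302·0.6833 = 44.622 kPa
FS = 32.496 / 44.622 = 0.728

FS = 0.73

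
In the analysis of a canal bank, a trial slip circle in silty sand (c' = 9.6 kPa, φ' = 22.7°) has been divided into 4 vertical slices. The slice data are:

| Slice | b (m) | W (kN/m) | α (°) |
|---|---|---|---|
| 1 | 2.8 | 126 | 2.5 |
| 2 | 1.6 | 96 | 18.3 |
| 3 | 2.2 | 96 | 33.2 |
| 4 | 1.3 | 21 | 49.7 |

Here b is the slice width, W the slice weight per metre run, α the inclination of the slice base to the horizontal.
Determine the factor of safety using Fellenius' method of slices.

FS = 2.09

Ordinary method of slices: FS = Σ[c'·Δl_i + (W_i cosα_i)·tanφ'] / Σ W_i sinα_i, with Δl_i = b_i / cosα_i.
Slice 1: Δl = 2.8/cos2.5° = 2.803 m; N'_1 = 126·cos2.5° = 125.9; c'Δl = 26.91; W sinα = 5.5
Slice 2: Δl = 1.6/cos18.3° = 1.685 m; N'_2 = 96·cos18.3° = 91.1; c'Δl = 16.18; W sinα = 30.1
Slice 3: Δl = 2.2/cos33.2° = 2.629 m; N'_3 = 96·cos33.2° = 80.3; c'Δl = 25.24; W sinα = 52.6
Slice 4: Δl = 1.3/cos49.7° = 2.010 m; N'_4 = 21·cos49.7° = 13.6; c'Δl = 19.30; W sinα = 16.0
Σc'Δl = 87.6 kN/m; ΣN' = 310.9 kN/m; ΣW sinα = 104.2 kN/m
Resisting = 87.6 + 310.9·tan22.7° = 87.6 + 130.1 = 217.7 kN/m
FS = 217.7 / 104.2 = 2.089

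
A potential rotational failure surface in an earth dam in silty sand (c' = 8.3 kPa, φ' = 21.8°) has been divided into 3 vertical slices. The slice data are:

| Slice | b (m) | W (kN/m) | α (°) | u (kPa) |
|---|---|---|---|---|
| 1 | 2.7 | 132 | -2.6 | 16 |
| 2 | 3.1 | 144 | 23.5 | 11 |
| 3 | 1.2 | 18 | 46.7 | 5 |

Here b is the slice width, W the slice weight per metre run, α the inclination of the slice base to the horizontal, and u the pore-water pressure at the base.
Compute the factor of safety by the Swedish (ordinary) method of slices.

FS = 2.17

Ordinary method of slices: FS = Σ[c'·Δl_i + (W_i cosα_i − u_i·Δl_i)·tanφ'] / Σ W_i sinα_i, with Δl_i = b_i / cosα_i.
Slice 1: Δl = 2.7/cos(-2.6°) = 2.703 m; N'_1 = 132·cos(-2.6°) − 16·2.703 = 88.6; c'Δl = 22.43; W sinα = -6.0
Slice 2: Δl = 3.1/cos23.5° = 3.380 m; N'_2 = 144·cos23.5° − 11·3.380 = 94.9; c'Δl = 28.06; W sinα = 57.4
Slice 3: Δl = 1.2/cos46.7° = 1.750 m; N'_3 = 18·cos46.7° − 5·1.750 = 3.6; c'Δl = 14.52; W sinα = 13.1
Σc'Δl = 65.0 kN/m; ΣN' = 187.1 kN/m; ΣW sinα = 64.5 kN/m
Resisting = 65.0 + 187.1·tan21.8° = 65.0 + 74.8 = 139.8 kN/m
FS = 139.8 / 64.5 = 2.167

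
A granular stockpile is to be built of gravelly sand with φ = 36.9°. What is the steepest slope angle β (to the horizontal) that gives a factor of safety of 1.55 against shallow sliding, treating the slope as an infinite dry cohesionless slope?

For an infinite dry cohesionless slope FS = tanφ/tanβ, so tanβ = tanφ / FS.
tanβ = tan36.9° / 1.55 = 0.7508 / 1.55 = 0.4844
β = arctan(0.4844) = 25.85°

β = 25.8°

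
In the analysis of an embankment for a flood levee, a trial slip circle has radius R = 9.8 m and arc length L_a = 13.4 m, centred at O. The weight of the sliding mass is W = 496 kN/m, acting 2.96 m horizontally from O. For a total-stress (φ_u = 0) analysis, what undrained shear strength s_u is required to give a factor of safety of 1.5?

FS = s_u·L_a·R / (W·d), so s_u = FS·W·d / (L_a·R).
s_u = 1.5·496·2.96 / (13.40·9.8) = 2202.2 / 131.32 = 16.77 kPa

s_u = 16.8 kPa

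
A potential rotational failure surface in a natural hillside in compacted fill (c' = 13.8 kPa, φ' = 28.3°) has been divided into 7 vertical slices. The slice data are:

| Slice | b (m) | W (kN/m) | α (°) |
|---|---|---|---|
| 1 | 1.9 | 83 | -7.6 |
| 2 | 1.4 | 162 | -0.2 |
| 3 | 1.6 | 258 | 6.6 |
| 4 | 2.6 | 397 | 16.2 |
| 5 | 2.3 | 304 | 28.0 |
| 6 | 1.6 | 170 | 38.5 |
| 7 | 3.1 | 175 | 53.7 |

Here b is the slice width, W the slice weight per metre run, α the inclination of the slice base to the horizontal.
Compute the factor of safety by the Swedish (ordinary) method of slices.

FS = 1.91

Ordinary method of slices: FS = Σ[c'·Δl_i + (W_i cosα_i)·tanφ'] / Σ W_i sinα_i, with Δl_i = b_i / cosα_i.
Slice 1: Δl = 1.9/cos(-7.6°) = 1.917 m; N'_1 = 83·cos(-7.6°) = 82.3; c'Δl = 26.45; W sinα = -11.0
Slice 2: Δl = 1.4/cos(-0.2°) = 1.400 m; N'_2 = 162·cos(-0.2°) = 162.0; c'Δl = 19.32; W sinα = -0.6
Slice 3: Δl = 1.6/cos6.6° = 1.611 m; N'_3 = 258·cos6.6° = 256.3; c'Δl = 22.23; W sinα = 29.7
Slice 4: Δl = 2.6/cos16.2° = 2.708 m; N'_4 = 397·cos16.2° = 381.2; c'Δl = 37.36; W sinα = 110.8
Slice 5: Δl = 2.3/cos28.0° = 2.605 m; N'_5 = 304·cos28.0° = 268.4; c'Δl = 35.95; W sinα = 142.7
Slice 6: Δl = 1.6/cos38.5° = 2.044 m; N'_6 = 170·cos38.5° = 133.0; c'Δl = 28.21; W sinα = 105.8
Slice 7: Δl = 3.1/cos53.7° = 5.236 m; N'_7 = 175·cos53.7° = 103.6; c'Δl = 72.26; W sinα = 141.0
Σc'Δl = 241.8 kN/m; ΣN' = 1386.9 kN/m; ΣW sinα = 518.5 kN/m
Resisting = 241.8 + 1386.9·tan28.3° = 241.8 + 746.7 = 988.5 kN/m
FS = 988.5 / 518.5 = 1.907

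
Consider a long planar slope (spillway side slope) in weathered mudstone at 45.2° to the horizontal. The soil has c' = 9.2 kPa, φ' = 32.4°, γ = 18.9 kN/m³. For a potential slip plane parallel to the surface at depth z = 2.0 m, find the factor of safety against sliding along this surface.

For an infinite slope with a slip plane parallel to the surface (no pore pressure): FS = [c' + γz cos²β tanφ'] / [γz sinβ cosβ].
γz = 18.9·2.0 = 37.80 kN/m²
Numerator = 9.2 + 37.80·cos²45.2°·tan32.4° = 9.2 + 37.80·0.4965·0.6346 = 21.111 kPa
Denominator = 37.80·sin45.2°·cos45.2° = 37.80·0.7096·0.7046 = 18.900 kPa
FS = 21.111 / 18.900 = 1.117

FS = 1.12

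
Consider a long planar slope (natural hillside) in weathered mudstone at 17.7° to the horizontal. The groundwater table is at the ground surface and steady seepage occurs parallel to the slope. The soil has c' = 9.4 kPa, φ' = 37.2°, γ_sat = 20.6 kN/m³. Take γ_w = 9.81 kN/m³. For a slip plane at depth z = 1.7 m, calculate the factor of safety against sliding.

FS = 2.17

With seepage parallel to the slope and the water table at the surface, the effective normal stress on the slip plane uses the buoyant unit weight γ' = γ_sat − γ_w while the driving shear stress uses γ_sat:
FS = [c' + γ' z cos²β tanφ'] / [γ_sat z sinβ cosβ]
γ' = 20.6 − 9.81 = 10.79 kN/m³
Numerator = 9.4 + 10.79·1.7·cos²17.7°·tan37.2° = 9.4 + 10.79·1.7·0.9076·0.7590 = 22.036 kPa
Denominator = 20.6·1.7·sin17.7°·cos17.7° = 20.6·1.7·0.3040·0.9527 = 10.143 kPa
FS = 22.036 / 10.143 = 2.172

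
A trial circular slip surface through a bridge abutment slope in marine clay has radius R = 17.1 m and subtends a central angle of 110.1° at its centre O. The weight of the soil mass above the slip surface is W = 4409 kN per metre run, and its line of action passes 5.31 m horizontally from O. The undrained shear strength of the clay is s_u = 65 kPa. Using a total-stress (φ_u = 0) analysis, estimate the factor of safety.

FS = 1.56

Taking moments about the centre O, the resisting moment is provided by the undrained shear strength acting along the arc:
Arc length L_a = R·θ = 17.1·(110.1°·π/180) = 17.1·1.9216 = 32.86 m
M_R = s_u·L_a·R = 65·32.86·17.1 = 36523.3 kN·m/m
M_D = W·d = 4409·5.31 = 23411.8 kN·m/m
FS = M_R / M_D = 36523.3 / 23411.8 = 1.560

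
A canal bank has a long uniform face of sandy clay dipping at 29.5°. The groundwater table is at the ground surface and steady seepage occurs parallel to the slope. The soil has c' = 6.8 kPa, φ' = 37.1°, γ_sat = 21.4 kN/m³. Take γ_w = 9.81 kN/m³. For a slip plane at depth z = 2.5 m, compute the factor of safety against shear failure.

FS = 1.02

With seepage parallel to the slope and the water table at the surface, the effective normal stress on the slip plane uses the buoyant unit weight γ' = γ_sat − γ_w while the driving shear stress uses γ_sat:
FS = [c' + γ' z cos²β tanφ'] / [γ_sat z sinβ cosβ]
γ' = 21.4 − 9.81 = 11.59 kN/m³
Numerator = 6.8 + 11.59·2.5·cos²29.5°·tan37.1° = 6.8 + 11.59·2.5·0.7575·0.7563 = 23.400 kPa
Denominator = 21.4·2.5·sin29.5°·cos29.5° = 21.4·2.5·0.4924·0.8704 = 22.929 kPa
FS = 23.400 / 22.929 = 1.021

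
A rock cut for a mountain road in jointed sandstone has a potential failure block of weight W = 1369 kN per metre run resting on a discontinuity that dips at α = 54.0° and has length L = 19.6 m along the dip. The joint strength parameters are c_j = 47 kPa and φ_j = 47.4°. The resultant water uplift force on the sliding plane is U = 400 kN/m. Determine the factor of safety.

Resolving the block weight along and normal to the plane and applying the Mohr–Coulomb strength on the joint:
N' = W cosα − U = 1369·cos54.0° − 400 = 404.7 kN/m
Driving force T = W sinα = 1369·sin54.0° = 1107.5 kN/m
Resisting force R = c_j·L + N'·tanφ_j = 47·19.6 + 404.7·tan47.4° = 921.2 + 440.1 = 1361.3 kN/m
FS = R / T = 1361.3 / 1107.5 = 1.229

FS = 1.23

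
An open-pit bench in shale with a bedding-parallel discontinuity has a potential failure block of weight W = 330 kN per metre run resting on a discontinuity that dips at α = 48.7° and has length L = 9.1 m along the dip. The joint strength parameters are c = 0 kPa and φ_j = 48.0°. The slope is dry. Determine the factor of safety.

Resolving the block weight along and normal to the plane and applying the Mohr–Coulomb strength on the joint:
N' = W cosα = 330·cos48.7° = 217.8 kN/m
Driving force T = W sinα = 330·sin48.7° = 247.9 kN/m
Resisting force R = c·L + N'·tanφ_j = 0·9.1 + 217.8·tan48.0° = 0.0 + 241.9 = 241.9 kN/m
FS = R / T = 241.9 / 247.9 = 0.976

FS = 0.98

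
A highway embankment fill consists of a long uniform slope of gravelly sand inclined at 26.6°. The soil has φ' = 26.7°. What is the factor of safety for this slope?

FS = 1.00

For a dry cohesionless infinite slope the factor of safety is FS = tanφ' / tanβ.
FS = tan26.7° / tan26.6° = 0.5029 / 0.5008 = 1.004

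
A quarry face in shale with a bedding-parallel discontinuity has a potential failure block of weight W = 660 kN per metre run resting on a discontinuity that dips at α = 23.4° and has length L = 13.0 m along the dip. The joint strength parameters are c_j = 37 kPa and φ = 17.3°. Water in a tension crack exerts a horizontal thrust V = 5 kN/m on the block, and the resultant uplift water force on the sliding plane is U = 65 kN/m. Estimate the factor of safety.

Resolving the block weight along and normal to the plane and applying the Mohr–Coulomb strength on the joint:
N' = W cosα − U − V sinα = 660·cos23.4° − 65 − 5·sin23.4° = 538.7 kN/m
Driving force T = W sinα + V cosα = 660·sin23.4° + 5·cos23.4° = 266.7 kN/m
Resisting force R = c_j·L + N'·tanφ = 37·13.0 + 538.7·tan17.3° = 481.0 + 167.8 = 648.8 kN/m
FS = R / T = 648.8 / 266.7 = 2.433

FS = 2.43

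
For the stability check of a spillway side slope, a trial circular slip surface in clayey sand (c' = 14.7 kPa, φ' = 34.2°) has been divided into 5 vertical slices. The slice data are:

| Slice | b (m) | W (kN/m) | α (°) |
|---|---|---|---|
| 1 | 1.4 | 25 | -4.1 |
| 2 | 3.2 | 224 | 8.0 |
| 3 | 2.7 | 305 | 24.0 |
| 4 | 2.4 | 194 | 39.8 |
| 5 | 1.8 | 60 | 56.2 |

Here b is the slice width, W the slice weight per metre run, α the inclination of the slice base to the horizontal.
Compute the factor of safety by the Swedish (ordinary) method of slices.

FS = 2.10

Ordinary method of slices: FS = Σ[c'·Δl_i + (W_i cosα_i)·tanφ'] / Σ W_i sinα_i, with Δl_i = b_i / cosα_i.
Slice 1: Δl = 1.4/cos(-4.1°) = 1.404 m; N'_1 = 25·cos(-4.1°) = 24.9; c'Δl = 20.63; W sinα = -1.8
Slice 2: Δl = 3.2/cos8.0° = 3.231 m; N'_2 = 224·cos8.0° = 221.8; c'Δl = 47.50; W sinα = 31.2
Slice 3: Δl = 2.7/cos24.0° = 2.956 m; N'_3 = 305·cos24.0° = 278.6; c'Δl = 43.45; W sinα = 124.1
Slice 4: Δl = 2.4/cos39.8° = 3.124 m; N'_4 = 194·cos39.8° = 149.0; c'Δl = 45.92; W sinα = 124.2
Slice 5: Δl = 1.8/cos56.2° = 3.236 m; N'_5 = 60·cos56.2° = 33.4; c'Δl = 47.56; W sinα = 49.9
Σc'Δl = 205.1 kN/m; ΣN' = 707.8 kN/m; ΣW sinα = 327.5 kN/m
Resisting = 205.1 + 707.8·tan34.2° = 205.1 + 481.0 = 686.1 kN/m
FS = 686.1 / 327.5 = 2.095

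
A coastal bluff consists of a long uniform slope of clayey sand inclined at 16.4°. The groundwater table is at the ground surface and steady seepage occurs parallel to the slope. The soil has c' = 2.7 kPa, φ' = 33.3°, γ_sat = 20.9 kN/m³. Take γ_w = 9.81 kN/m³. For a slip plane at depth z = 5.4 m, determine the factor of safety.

FS = 1.27

With seepage parallel to the slope and the water table at the surface, the effective normal stress on the slip plane uses the buoyant unit weight γ' = γ_sat − γ_w while the driving shear stress uses γ_sat:
FS = [c' + γ' z cos²β tanφ'] / [γ_sat z sinβ cosβ]
γ' = 20.9 − 9.81 = 11.09 kN/m³
Numerator = 2.7 + 11.09·5.4·cos²16.4°·tan33.3° = 2.7 + 11.09·5.4·0.9203·0.6569 = 38.902 kPa
Denominator = 20.9·5.4·sin16.4°·cos16.4° = 20.9·5.4·0.2823·0.9593 = 30.569 kPa
FS = 38.902 / 30.569 = 1.273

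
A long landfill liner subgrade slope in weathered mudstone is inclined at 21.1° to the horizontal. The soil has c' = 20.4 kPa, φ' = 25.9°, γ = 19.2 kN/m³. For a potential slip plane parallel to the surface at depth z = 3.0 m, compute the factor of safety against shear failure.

FS = 2.31

For an infinite slope with a slip plane parallel to the surface (no pore pressure): FS = [c' + γz cos²β tanφ'] / [γz sinβ cosβ].
γz = 19.2·3.0 = 57.60 kN/m²
Numerator = 20.4 + 57.60·cos²21.1°·tan25.9° = 20.4 + 57.60·0.8704·0.4856 = 44.744 kPa
Denominator = 57.60·sin21.1°·cos21.1° = 57.60·0.3600·0.9330 = 19.346 kPa
FS = 44.744 / 19.346 = 2.313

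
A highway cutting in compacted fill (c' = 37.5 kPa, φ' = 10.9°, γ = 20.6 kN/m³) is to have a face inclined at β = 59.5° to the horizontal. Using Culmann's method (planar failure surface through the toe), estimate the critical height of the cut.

H_c = 18.19 m

Culmann's analysis gives the critical failure plane at α_cr = (β + φ')/2 = (59.5 + 10.9)/2 = 35.2°, and the critical height
H_c = (4c'/γ) · sinβ cosφ' / [1 − cos(β − φ')]
    = (4·37.5/20.6) · sin59.5°·cos10.9° / [1 − cos(48.6°)]
    = 7.282 · 0.8616·0.9820 / [1 − 0.6613]
    = 7.282 · 0.8461 / 0.3387
    = 18.19 m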